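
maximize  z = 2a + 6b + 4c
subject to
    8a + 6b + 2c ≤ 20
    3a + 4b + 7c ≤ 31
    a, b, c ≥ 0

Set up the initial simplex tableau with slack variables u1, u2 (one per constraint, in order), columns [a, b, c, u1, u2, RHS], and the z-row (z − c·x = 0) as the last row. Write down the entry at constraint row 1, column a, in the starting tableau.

8

Constraint 1 has coefficient 8 on a.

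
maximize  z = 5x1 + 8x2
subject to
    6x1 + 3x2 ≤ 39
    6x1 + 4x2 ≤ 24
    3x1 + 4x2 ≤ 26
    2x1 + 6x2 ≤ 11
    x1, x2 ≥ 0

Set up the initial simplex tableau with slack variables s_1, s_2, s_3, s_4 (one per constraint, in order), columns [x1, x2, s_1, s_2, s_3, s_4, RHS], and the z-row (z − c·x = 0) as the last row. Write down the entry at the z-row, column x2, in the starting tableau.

-8

The z-row carries the negated objective coefficients: the x2 entry is -8.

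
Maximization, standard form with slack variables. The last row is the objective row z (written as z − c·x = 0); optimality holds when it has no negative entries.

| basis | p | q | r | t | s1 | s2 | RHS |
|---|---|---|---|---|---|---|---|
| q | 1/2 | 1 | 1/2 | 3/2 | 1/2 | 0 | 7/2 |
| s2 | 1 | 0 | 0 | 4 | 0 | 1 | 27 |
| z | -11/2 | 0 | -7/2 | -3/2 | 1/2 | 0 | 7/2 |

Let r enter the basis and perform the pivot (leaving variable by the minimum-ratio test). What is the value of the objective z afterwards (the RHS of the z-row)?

Ratio test on column r — row 1: (7/2)/(1/2) = 7; row 2: entry 0 ≤ 0. Minimum is 7 at row 1 (q leaves); pivot element 1/2.
Pivot on row 1; the z-row RHS becomes 7/2 − (-7/2)·7 = 28.

28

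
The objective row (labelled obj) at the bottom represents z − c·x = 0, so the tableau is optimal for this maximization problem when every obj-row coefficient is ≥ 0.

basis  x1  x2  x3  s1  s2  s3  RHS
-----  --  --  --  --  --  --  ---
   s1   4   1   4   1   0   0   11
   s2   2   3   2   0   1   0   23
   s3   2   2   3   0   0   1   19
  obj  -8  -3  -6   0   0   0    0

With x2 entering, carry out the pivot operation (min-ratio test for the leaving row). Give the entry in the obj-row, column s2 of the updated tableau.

1

Ratio test on column x2 — row 1: 11/1 = 11; row 2: 23/3 = 23/3; row 3: 19/2 = 19/2. Minimum is 23/3 at row 2 (s2 leaves); pivot element 3.
Divide row 2 by 3; eliminate column x2 from the other rows.
obj-row update in column s2: 0 − (-3)·(1/3) = 1.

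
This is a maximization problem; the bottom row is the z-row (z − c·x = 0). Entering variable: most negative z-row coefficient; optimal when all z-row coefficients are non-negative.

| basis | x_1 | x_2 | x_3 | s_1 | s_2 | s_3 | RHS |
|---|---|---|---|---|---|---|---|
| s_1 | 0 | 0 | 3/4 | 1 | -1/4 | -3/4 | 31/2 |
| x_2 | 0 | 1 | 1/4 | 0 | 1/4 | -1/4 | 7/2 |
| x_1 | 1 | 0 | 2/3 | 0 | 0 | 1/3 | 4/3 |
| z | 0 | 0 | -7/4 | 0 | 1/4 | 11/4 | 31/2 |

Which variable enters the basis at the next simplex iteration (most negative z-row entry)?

x_3

Negative z-row entries: x_3: -7/4.
The most negative is -7/4 in column x_3, so x_3 enters.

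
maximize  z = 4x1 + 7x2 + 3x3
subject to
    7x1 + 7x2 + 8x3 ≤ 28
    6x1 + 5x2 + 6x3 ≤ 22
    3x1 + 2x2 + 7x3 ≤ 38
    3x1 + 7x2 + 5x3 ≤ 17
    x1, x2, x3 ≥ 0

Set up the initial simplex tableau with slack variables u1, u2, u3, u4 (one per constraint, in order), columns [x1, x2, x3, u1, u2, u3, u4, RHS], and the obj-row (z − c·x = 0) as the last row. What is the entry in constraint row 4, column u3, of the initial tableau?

0

Slack u3 belongs to constraint 3; its column is the unit vector e_3, so the entry in row 4 is 0.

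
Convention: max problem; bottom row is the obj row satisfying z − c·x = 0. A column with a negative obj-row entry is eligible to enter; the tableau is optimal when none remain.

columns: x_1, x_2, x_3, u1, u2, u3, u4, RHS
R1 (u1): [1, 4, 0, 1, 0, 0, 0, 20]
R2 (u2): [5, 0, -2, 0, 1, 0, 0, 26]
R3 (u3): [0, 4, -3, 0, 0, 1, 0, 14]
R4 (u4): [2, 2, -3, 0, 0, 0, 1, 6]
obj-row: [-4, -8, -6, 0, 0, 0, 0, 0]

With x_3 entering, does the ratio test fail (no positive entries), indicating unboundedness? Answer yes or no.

yes

Every constraint-row entry in column x_3 is ≤ 0, so increasing x_3 is unbounded.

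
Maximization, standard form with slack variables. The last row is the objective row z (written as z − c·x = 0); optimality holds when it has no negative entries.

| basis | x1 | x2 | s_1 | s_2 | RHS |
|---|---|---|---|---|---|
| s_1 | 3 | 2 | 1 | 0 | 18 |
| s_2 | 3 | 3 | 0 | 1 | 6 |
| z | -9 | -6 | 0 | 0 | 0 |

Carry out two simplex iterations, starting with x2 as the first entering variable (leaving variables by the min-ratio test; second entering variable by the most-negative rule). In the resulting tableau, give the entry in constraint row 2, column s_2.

1/3

Ratio test on column x2 — row 1: 18/2 = 9; row 2: 6/3 = 2. Minimum is 2 at row 2 (s_2 leaves); pivot element 3.
Divide row 2 by 3; eliminate column x2 from the other rows.
Second iteration: most negative z-row entry is -3 in column x1, so x1 enters.
Ratio test on column x1 — row 1: 14/1 = 14; row 2: 2/1 = 2. Minimum is 2 at row 2 (x2 leaves); pivot element 1.
Divide row 2 by 1; eliminate column x1 from the other rows.
After both pivots, the entry at constraint row 2, column s_2 is 1/3.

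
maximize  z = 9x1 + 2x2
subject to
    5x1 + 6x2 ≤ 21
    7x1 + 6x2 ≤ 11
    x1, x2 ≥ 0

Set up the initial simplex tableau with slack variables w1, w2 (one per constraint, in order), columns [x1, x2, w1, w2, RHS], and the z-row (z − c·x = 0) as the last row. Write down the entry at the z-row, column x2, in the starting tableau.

The z-row carries the negated objective coefficients: the x2 entry is -2.

-2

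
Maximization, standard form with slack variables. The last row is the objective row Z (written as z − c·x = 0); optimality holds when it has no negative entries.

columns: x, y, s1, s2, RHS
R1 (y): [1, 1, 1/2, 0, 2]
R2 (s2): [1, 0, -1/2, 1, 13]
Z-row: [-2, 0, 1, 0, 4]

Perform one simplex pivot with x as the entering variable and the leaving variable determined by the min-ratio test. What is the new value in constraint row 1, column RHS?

Ratio test on column x — row 1: 2/1 = 2; row 2: 13/1 = 13. Minimum is 2 at row 1 (y leaves); pivot element 1.
Divide row 1 by 1; eliminate column x from the other rows.
In the new row 1, the RHS entry is the old entry divided by the pivot: 2/1 = 2.

2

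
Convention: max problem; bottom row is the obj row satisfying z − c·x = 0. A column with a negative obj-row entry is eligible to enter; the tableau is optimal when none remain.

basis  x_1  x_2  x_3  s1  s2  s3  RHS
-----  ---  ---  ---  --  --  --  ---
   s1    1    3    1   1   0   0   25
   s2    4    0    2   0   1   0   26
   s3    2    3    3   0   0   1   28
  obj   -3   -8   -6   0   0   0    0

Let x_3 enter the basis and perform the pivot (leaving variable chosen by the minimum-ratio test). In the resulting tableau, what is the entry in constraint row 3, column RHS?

28/3

Ratio test on column x_3 — row 1: 25/1 = 25; row 2: 26/2 = 13; row 3: 28/3 = 28/3. Minimum is 28/3 at row 3 (s3 leaves); pivot element 3.
Divide row 3 by 3; eliminate column x_3 from the other rows.
In the new row 3, the RHS entry is the old entry divided by the pivot: 28/3 = 28/3.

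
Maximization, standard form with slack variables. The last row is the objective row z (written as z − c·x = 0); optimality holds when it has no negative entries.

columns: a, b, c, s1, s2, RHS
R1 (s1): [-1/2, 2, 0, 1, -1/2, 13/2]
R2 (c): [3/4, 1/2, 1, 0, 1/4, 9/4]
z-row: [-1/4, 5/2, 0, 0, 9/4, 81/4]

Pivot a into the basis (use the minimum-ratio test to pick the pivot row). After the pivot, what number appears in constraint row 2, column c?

Ratio test on column a — row 1: entry -1/2 ≤ 0; row 2: (9/4)/(3/4) = 3. Minimum is 3 at row 2 (c leaves); pivot element 3/4.
Divide row 2 by 3/4; eliminate column a from the other rows.
In the new row 2, the c entry is the old entry divided by the pivot: 1/(3/4) = 4/3.

4/3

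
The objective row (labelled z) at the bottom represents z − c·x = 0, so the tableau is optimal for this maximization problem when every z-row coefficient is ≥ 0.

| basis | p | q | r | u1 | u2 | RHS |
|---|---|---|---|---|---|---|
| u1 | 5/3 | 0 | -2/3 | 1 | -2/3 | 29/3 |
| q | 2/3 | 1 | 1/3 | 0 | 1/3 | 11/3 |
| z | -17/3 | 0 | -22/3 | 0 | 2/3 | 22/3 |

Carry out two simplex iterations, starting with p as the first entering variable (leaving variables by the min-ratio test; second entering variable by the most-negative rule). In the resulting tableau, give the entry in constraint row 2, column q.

3

Ratio test on column p — row 1: (29/3)/(5/3) = 29/5; row 2: (11/3)/(2/3) = 11/2. Minimum is 11/2 at row 2 (q leaves); pivot element 2/3.
Divide row 2 by 2/3; eliminate column p from the other rows.
Second iteration: most negative z-row entry is -9/2 in column r, so r enters.
Ratio test on column r — row 1: entry -3/2 ≤ 0; row 2: (11/2)/(1/2) = 11. Minimum is 11 at row 2 (p leaves); pivot element 1/2.
Divide row 2 by 1/2; eliminate column r from the other rows.
After both pivots, the entry at constraint row 2, column q is 3.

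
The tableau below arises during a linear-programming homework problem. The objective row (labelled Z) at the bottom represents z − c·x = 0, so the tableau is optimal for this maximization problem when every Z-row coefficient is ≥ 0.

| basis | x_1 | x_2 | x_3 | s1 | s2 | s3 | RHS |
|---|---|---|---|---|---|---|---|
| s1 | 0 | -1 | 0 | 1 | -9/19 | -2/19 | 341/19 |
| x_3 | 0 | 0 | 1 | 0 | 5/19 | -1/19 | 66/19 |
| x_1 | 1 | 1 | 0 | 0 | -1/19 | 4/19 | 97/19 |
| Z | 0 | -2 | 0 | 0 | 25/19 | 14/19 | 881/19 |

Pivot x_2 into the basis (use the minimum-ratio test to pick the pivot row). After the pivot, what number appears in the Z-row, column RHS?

Ratio test on column x_2 — row 1: entry -1 ≤ 0; row 2: entry 0 ≤ 0; row 3: (97/19)/1 = 97/19. Minimum is 97/19 at row 3 (x_1 leaves); pivot element 1.
Divide row 3 by 1; eliminate column x_2 from the other rows.
Z-row update in column RHS: 881/19 − (-2)·(97/19) = 1075/19.

1075/19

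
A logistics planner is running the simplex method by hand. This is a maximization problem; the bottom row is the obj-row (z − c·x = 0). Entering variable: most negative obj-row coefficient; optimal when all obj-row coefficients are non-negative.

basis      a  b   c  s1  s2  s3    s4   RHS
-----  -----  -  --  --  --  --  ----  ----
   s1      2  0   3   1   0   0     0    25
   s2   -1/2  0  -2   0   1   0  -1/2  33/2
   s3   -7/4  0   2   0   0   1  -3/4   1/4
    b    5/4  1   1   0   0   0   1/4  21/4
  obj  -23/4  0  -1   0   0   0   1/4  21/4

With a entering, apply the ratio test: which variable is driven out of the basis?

Column a entries and ratios — s1: 25/2 = 25/2; s2: -1/2 ≤ 0, skip; s3: -7/4 ≤ 0, skip; b: (21/4)/(5/4) = 21/5.
Smallest ratio is 21/5 in the row of b, so b leaves.

b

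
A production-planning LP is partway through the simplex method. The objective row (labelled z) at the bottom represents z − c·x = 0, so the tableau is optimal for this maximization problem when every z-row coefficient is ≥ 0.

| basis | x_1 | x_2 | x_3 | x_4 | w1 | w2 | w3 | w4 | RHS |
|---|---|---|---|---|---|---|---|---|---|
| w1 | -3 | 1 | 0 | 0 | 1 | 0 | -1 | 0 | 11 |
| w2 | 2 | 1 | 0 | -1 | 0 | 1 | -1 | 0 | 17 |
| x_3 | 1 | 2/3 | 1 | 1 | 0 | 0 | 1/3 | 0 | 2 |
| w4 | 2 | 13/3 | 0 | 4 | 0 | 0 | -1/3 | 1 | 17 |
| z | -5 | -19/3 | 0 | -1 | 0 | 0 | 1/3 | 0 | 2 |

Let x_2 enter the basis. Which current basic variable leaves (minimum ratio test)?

Column x_2 entries and ratios — w1: 11/1 = 11; w2: 17/1 = 17; x_3: 2/(2/3) = 3; w4: 17/(13/3) = 51/13.
Smallest ratio is 3 in the row of x_3, so x_3 leaves.

x_3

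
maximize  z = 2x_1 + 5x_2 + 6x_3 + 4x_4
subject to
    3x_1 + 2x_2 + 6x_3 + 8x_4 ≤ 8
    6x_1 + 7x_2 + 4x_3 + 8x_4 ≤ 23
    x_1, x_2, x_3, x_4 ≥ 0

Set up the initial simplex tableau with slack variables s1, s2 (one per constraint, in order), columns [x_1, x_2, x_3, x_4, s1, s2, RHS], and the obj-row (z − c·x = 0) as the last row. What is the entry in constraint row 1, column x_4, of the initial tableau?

Constraint 1 has coefficient 8 on x_4.

8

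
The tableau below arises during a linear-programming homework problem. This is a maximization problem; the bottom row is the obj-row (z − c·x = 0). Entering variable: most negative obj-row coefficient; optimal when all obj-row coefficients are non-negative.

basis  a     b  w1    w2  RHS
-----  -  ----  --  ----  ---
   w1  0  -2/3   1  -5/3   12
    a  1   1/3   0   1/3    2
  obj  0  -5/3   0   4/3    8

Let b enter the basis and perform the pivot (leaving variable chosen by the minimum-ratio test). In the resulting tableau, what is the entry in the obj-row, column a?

Ratio test on column b — row 1: entry -2/3 ≤ 0; row 2: 2/(1/3) = 6. Minimum is 6 at row 2 (a leaves); pivot element 1/3.
Divide row 2 by 1/3; eliminate column b from the other rows.
obj-row update in column a: 0 − (-5/3)·3 = 5.

5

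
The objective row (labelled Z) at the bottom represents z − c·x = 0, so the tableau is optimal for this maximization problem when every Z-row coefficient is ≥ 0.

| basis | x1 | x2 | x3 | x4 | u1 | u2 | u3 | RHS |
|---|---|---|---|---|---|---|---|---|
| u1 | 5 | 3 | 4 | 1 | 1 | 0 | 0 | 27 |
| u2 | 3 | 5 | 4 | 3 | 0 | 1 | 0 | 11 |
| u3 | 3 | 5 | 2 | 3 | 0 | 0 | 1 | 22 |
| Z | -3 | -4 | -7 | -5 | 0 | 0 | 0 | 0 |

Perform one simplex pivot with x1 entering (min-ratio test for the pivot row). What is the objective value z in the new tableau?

Ratio test on column x1 — row 1: 27/5 = 27/5; row 2: 11/3 = 11/3; row 3: 22/3 = 22/3. Minimum is 11/3 at row 2 (u2 leaves); pivot element 3.
Pivot on row 2; the Z-row RHS becomes 0 − (-3)·(11/3) = 11.

11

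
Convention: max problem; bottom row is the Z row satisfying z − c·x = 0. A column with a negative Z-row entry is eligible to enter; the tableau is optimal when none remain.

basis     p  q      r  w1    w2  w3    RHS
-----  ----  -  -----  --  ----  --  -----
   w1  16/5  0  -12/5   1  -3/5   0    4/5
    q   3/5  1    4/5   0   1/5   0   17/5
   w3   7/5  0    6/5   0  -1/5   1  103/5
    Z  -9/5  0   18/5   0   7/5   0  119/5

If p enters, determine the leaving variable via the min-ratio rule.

w1

Column p entries and ratios — w1: (4/5)/(16/5) = 1/4; q: (17/5)/(3/5) = 17/3; w3: (103/5)/(7/5) = 103/7.
Smallest ratio is 1/4 in the row of w1, so w1 leaves.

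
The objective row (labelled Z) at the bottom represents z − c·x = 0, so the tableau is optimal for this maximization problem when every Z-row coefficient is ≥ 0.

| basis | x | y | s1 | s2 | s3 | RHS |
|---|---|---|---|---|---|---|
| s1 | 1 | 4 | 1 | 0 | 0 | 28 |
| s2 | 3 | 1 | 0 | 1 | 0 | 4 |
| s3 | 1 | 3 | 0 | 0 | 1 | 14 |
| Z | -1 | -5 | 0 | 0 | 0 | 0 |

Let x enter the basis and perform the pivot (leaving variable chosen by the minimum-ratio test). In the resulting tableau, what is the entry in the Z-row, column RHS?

Ratio test on column x — row 1: 28/1 = 28; row 2: 4/3 = 4/3; row 3: 14/1 = 14. Minimum is 4/3 at row 2 (s2 leaves); pivot element 3.
Divide row 2 by 3; eliminate column x from the other rows.
Z-row update in column RHS: 0 − (-1)·(4/3) = 4/3.

4/3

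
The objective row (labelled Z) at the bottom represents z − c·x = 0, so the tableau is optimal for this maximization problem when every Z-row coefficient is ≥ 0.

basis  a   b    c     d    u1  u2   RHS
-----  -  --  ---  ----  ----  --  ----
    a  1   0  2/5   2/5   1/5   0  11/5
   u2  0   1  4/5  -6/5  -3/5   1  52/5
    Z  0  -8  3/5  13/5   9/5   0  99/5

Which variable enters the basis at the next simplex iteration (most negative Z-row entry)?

Negative Z-row entries: b: -8.
The most negative is -8 in column b, so b enters.

b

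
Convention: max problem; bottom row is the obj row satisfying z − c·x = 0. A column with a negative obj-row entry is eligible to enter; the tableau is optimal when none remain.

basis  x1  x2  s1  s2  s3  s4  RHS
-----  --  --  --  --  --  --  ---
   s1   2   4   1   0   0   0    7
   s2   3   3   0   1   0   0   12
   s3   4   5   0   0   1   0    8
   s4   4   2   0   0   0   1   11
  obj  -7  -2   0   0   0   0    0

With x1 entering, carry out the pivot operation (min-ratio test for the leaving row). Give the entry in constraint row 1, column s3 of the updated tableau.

Ratio test on column x1 — row 1: 7/2 = 7/2; row 2: 12/3 = 4; row 3: 8/4 = 2; row 4: 11/4 = 11/4. Minimum is 2 at row 3 (s3 leaves); pivot element 4.
Divide row 3 by 4; eliminate column x1 from the other rows.
Row 1 update in column s3: 0 − 2·(1/4) = -1/2.

-1/2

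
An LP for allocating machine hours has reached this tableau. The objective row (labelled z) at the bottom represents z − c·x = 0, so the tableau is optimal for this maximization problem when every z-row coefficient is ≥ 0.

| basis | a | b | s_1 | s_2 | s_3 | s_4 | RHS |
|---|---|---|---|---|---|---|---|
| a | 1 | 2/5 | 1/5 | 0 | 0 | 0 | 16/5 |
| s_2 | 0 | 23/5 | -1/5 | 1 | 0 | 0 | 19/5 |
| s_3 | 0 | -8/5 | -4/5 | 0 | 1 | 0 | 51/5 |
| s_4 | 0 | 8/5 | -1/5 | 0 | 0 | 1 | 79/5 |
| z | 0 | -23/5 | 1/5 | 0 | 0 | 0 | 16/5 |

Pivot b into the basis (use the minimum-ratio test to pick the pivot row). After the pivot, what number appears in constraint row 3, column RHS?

Ratio test on column b — row 1: (16/5)/(2/5) = 8; row 2: (19/5)/(23/5) = 19/23; row 3: entry -8/5 ≤ 0; row 4: (79/5)/(8/5) = 79/8. Minimum is 19/23 at row 2 (s_2 leaves); pivot element 23/5.
Divide row 2 by 23/5; eliminate column b from the other rows.
Row 3 update in column RHS: 51/5 − (-8/5)·(19/23) = 265/23.

265/23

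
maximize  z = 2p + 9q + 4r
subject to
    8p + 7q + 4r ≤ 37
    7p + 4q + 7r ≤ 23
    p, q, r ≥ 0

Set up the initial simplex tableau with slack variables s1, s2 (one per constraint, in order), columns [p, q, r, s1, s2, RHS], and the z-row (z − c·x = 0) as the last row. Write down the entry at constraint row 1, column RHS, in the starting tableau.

The RHS of constraint 1 is b_1 = 37.

37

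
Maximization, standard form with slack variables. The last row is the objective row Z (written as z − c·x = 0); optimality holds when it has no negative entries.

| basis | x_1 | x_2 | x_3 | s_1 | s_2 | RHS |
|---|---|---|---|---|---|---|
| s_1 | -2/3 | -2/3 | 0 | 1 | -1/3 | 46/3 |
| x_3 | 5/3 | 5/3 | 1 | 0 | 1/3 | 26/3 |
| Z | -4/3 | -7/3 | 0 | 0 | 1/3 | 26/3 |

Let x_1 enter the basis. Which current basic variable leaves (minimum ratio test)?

x_3

Column x_1 entries and ratios — s_1: -2/3 ≤ 0, skip; x_3: (26/3)/(5/3) = 26/5.
Smallest ratio is 26/5 in the row of x_3, so x_3 leaves.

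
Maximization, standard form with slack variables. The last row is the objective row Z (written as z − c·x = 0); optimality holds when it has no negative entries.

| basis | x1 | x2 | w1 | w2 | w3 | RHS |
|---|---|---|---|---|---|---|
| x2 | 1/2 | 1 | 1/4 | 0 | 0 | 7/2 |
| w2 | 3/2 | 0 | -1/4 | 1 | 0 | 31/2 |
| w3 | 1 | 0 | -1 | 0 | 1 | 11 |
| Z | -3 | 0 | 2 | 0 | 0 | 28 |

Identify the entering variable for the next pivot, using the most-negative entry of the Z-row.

x1

Negative Z-row entries: x1: -3.
The most negative is -3 in column x1, so x1 enters.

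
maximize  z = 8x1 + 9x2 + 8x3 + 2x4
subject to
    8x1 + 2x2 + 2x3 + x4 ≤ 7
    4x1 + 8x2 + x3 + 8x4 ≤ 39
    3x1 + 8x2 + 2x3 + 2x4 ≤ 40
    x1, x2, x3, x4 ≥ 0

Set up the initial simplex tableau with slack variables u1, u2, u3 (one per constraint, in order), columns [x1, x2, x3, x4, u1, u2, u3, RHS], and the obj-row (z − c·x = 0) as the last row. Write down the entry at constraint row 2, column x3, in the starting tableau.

1

Constraint 2 has coefficient 1 on x3.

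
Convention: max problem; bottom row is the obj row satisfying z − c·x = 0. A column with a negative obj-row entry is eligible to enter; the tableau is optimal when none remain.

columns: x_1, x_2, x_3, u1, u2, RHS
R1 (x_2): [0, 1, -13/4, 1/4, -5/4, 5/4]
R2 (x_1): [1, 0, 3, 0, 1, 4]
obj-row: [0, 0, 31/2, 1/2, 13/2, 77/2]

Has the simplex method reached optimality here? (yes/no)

Every obj-row coefficient is ≥ 0, so the tableau is optimal.

yes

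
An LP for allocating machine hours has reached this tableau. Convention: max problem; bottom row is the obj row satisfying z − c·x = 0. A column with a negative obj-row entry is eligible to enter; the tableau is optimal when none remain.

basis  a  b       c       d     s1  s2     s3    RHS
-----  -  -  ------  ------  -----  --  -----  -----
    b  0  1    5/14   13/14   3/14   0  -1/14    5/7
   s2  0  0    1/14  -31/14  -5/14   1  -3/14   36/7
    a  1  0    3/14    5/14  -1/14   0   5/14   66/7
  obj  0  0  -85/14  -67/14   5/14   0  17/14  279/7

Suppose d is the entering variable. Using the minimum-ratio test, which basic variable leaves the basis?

Column d entries and ratios — b: (5/7)/(13/14) = 10/13; s2: -31/14 ≤ 0, skip; a: (66/7)/(5/14) = 132/5.
Smallest ratio is 10/13 in the row of b, so b leaves.

b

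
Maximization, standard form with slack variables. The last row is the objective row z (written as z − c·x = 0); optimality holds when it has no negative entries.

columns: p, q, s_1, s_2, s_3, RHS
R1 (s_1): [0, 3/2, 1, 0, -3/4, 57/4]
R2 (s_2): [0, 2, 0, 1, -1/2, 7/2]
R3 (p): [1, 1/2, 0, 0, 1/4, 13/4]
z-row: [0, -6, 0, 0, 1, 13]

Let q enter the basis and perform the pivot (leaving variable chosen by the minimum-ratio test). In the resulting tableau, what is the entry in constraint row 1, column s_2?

Ratio test on column q — row 1: (57/4)/(3/2) = 19/2; row 2: (7/2)/2 = 7/4; row 3: (13/4)/(1/2) = 13/2. Minimum is 7/4 at row 2 (s_2 leaves); pivot element 2.
Divide row 2 by 2; eliminate column q from the other rows.
Row 1 update in column s_2: 0 − (3/2)·(1/2) = -3/4.

-3/4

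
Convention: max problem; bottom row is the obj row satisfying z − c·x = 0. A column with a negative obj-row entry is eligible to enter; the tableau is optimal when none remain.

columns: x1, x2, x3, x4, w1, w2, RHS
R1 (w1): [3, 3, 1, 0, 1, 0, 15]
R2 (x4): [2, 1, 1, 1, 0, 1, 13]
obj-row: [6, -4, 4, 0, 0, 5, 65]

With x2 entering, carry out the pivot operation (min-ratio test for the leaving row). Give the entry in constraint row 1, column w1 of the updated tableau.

Ratio test on column x2 — row 1: 15/3 = 5; row 2: 13/1 = 13. Minimum is 5 at row 1 (w1 leaves); pivot element 3.
Divide row 1 by 3; eliminate column x2 from the other rows.
In the new row 1, the w1 entry is the old entry divided by the pivot: 1/3 = 1/3.

1/3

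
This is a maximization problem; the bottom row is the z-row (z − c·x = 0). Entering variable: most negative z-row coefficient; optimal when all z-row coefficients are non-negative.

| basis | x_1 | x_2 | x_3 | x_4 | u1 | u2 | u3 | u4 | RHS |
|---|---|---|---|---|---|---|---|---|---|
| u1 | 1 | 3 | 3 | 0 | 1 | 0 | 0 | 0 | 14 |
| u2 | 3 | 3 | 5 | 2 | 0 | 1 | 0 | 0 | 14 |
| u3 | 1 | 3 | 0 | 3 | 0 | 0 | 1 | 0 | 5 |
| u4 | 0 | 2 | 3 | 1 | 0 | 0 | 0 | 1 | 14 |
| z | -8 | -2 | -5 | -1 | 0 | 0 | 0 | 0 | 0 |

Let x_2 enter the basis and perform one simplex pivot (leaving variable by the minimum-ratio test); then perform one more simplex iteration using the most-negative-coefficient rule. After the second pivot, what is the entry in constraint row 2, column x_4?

-1/2

Ratio test on column x_2 — row 1: 14/3 = 14/3; row 2: 14/3 = 14/3; row 3: 5/3 = 5/3; row 4: 14/2 = 7. Minimum is 5/3 at row 3 (u3 leaves); pivot element 3.
Divide row 3 by 3; eliminate column x_2 from the other rows.
Second iteration: most negative z-row entry is -22/3 in column x_1, so x_1 enters.
Ratio test on column x_1 — row 1: entry 0 ≤ 0; row 2: 9/2 = 9/2; row 3: (5/3)/(1/3) = 5; row 4: entry -2/3 ≤ 0. Minimum is 9/2 at row 2 (u2 leaves); pivot element 2.
Divide row 2 by 2; eliminate column x_1 from the other rows.
After both pivots, the entry at constraint row 2, column x_4 is -1/2.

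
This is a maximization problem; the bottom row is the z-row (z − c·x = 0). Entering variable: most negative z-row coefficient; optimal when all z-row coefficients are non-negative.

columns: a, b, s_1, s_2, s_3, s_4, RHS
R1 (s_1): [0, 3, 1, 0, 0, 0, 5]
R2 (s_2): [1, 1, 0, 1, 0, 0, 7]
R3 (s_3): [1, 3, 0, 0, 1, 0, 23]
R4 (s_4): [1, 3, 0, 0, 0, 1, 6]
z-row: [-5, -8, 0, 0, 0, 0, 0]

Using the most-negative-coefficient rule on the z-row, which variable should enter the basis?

b

Negative z-row entries: a: -5, b: -8.
The most negative is -8 in column b, so b enters.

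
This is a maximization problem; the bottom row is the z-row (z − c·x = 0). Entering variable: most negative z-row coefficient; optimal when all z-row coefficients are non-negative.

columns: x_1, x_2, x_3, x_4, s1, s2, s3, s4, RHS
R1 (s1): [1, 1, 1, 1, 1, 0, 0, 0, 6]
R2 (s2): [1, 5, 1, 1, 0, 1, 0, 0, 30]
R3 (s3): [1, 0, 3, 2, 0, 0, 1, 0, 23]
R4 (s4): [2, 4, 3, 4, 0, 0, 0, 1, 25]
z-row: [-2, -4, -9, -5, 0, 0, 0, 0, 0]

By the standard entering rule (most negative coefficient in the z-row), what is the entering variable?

Negative z-row entries: x_1: -2, x_2: -4, x_3: -9, x_4: -5.
The most negative is -9 in column x_3, so x_3 enters.

x_3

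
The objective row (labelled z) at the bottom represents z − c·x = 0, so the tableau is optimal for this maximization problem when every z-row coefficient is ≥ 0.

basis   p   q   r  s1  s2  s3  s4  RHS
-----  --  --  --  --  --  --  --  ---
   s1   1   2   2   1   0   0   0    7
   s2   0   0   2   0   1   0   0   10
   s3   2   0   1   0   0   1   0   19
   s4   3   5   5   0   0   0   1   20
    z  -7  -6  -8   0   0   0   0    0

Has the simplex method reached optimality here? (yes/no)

no

The z-row has a negative entry -8 in column r, so it is not optimal.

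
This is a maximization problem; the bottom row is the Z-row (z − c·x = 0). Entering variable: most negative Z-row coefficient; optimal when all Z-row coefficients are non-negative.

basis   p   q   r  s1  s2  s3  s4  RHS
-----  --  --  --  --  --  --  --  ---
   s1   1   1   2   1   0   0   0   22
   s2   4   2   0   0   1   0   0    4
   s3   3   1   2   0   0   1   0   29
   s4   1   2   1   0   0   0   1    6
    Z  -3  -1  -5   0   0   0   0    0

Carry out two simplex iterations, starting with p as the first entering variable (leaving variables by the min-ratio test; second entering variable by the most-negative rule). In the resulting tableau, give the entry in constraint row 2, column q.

Ratio test on column p — row 1: 22/1 = 22; row 2: 4/4 = 1; row 3: 29/3 = 29/3; row 4: 6/1 = 6. Minimum is 1 at row 2 (s2 leaves); pivot element 4.
Divide row 2 by 4; eliminate column p from the other rows.
Second iteration: most negative Z-row entry is -5 in column r, so r enters.
Ratio test on column r — row 1: 21/2 = 21/2; row 2: entry 0 ≤ 0; row 3: 26/2 = 13; row 4: 5/1 = 5. Minimum is 5 at row 4 (s4 leaves); pivot element 1.
Divide row 4 by 1; eliminate column r from the other rows.
After both pivots, the entry at constraint row 2, column q is 1/2.

1/2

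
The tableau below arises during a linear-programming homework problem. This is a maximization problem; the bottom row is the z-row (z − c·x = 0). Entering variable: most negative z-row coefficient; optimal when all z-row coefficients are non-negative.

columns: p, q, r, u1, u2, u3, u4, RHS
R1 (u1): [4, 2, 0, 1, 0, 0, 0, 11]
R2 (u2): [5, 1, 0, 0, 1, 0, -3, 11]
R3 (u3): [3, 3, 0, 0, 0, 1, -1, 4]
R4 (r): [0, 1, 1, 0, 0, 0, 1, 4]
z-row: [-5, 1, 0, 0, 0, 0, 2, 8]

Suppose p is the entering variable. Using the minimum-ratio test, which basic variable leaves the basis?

u3

Column p entries and ratios — u1: 11/4 = 11/4; u2: 11/5 = 11/5; u3: 4/3 = 4/3; r: 0 ≤ 0, skip.
Smallest ratio is 4/3 in the row of u3, so u3 leaves.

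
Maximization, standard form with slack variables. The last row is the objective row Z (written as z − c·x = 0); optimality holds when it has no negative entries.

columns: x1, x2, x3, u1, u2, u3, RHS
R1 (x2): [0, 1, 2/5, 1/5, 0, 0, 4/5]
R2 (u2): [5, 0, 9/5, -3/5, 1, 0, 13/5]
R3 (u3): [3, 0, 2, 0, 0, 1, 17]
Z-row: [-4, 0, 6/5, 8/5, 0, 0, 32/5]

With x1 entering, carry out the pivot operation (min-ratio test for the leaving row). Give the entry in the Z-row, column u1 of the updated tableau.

28/25

Ratio test on column x1 — row 1: entry 0 ≤ 0; row 2: (13/5)/5 = 13/25; row 3: 17/3 = 17/3. Minimum is 13/25 at row 2 (u2 leaves); pivot element 5.
Divide row 2 by 5; eliminate column x1 from the other rows.
Z-row update in column u1: 8/5 − (-4)·(-3/25) = 28/25.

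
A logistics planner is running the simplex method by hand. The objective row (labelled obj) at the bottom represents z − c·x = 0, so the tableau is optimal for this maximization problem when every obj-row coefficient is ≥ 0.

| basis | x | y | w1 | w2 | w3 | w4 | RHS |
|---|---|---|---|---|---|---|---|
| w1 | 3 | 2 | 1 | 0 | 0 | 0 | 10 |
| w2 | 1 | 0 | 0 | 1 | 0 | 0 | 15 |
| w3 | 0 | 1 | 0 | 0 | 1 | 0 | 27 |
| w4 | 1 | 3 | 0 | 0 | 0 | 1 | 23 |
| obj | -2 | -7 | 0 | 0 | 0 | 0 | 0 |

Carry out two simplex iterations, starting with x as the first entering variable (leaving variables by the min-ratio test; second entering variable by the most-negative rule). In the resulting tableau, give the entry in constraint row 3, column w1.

-1/2

Ratio test on column x — row 1: 10/3 = 10/3; row 2: 15/1 = 15; row 3: entry 0 ≤ 0; row 4: 23/1 = 23. Minimum is 10/3 at row 1 (w1 leaves); pivot element 3.
Divide row 1 by 3; eliminate column x from the other rows.
Second iteration: most negative obj-row entry is -17/3 in column y, so y enters.
Ratio test on column y — row 1: (10/3)/(2/3) = 5; row 2: entry -2/3 ≤ 0; row 3: 27/1 = 27; row 4: (59/3)/(7/3) = 59/7. Minimum is 5 at row 1 (x leaves); pivot element 2/3.
Divide row 1 by 2/3; eliminate column y from the other rows.
After both pivots, the entry at constraint row 3, column w1 is -1/2.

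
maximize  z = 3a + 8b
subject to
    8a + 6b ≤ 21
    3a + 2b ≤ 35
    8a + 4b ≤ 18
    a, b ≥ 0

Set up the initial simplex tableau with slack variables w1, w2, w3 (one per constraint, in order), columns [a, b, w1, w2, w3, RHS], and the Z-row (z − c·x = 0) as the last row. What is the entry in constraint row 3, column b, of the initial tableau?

Constraint 3 has coefficient 4 on b.

4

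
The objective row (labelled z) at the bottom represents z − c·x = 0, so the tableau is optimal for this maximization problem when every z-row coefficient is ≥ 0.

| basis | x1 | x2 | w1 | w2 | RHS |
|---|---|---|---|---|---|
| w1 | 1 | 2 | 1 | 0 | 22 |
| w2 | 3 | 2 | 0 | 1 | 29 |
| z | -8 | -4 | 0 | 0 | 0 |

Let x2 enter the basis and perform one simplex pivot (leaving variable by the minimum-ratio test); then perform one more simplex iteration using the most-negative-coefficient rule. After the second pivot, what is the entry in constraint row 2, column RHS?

7/2

Ratio test on column x2 — row 1: 22/2 = 11; row 2: 29/2 = 29/2. Minimum is 11 at row 1 (w1 leaves); pivot element 2.
Divide row 1 by 2; eliminate column x2 from the other rows.
Second iteration: most negative z-row entry is -6 in column x1, so x1 enters.
Ratio test on column x1 — row 1: 11/(1/2) = 22; row 2: 7/2 = 7/2. Minimum is 7/2 at row 2 (w2 leaves); pivot element 2.
Divide row 2 by 2; eliminate column x1 from the other rows.
After both pivots, the entry at constraint row 2, column RHS is 7/2.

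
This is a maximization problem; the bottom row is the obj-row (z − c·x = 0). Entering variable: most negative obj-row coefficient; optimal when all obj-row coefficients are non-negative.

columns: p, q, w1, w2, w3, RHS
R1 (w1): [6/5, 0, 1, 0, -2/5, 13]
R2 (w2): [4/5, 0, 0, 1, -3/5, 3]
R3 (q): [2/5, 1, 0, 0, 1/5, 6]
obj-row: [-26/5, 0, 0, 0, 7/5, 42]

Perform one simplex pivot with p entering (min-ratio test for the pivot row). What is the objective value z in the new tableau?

123/2

Ratio test on column p — row 1: 13/(6/5) = 65/6; row 2: 3/(4/5) = 15/4; row 3: 6/(2/5) = 15. Minimum is 15/4 at row 2 (w2 leaves); pivot element 4/5.
Pivot on row 2; the obj-row RHS becomes 42 − (-26/5)·(15/4) = 123/2.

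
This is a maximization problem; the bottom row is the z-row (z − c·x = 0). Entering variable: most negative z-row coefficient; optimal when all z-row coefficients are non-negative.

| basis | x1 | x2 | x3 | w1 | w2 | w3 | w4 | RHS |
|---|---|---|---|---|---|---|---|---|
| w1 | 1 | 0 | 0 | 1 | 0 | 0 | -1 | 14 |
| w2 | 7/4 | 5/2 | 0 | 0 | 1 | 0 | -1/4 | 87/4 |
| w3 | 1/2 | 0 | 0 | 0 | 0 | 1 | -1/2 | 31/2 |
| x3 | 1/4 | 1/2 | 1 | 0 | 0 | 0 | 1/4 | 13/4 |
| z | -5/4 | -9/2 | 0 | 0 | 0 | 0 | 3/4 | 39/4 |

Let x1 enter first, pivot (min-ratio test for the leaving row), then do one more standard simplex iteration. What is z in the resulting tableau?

Ratio test on column x1 — row 1: 14/1 = 14; row 2: (87/4)/(7/4) = 87/7; row 3: (31/2)/(1/2) = 31; row 4: (13/4)/(1/4) = 13. Minimum is 87/7 at row 2 (w2 leaves); pivot element 7/4.
Pivot on row 2; the z-row RHS becomes 39/4 − (-5/4)·(87/7) = 177/7.
Next entering variable (most negative z-row entry -19/7): x2.
Ratio test on column x2 — row 1: entry -10/7 ≤ 0; row 2: (87/7)/(10/7) = 87/10; row 3: entry -5/7 ≤ 0; row 4: (1/7)/(1/7) = 1. Minimum is 1 at row 4 (x3 leaves); pivot element 1/7.
After the second pivot the z-row RHS is 177/7 − (-19/7)·1 = 28.

28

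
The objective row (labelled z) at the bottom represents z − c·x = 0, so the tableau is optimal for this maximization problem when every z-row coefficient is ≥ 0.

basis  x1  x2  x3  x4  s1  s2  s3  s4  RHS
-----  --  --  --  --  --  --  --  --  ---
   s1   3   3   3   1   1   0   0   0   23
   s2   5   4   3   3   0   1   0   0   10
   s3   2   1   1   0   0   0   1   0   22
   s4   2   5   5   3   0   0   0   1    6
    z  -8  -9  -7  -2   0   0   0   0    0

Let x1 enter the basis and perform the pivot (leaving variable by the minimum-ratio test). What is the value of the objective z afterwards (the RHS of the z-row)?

16

Ratio test on column x1 — row 1: 23/3 = 23/3; row 2: 10/5 = 2; row 3: 22/2 = 11; row 4: 6/2 = 3. Minimum is 2 at row 2 (s2 leaves); pivot element 5.
Pivot on row 2; the z-row RHS becomes 0 − (-8)·2 = 16.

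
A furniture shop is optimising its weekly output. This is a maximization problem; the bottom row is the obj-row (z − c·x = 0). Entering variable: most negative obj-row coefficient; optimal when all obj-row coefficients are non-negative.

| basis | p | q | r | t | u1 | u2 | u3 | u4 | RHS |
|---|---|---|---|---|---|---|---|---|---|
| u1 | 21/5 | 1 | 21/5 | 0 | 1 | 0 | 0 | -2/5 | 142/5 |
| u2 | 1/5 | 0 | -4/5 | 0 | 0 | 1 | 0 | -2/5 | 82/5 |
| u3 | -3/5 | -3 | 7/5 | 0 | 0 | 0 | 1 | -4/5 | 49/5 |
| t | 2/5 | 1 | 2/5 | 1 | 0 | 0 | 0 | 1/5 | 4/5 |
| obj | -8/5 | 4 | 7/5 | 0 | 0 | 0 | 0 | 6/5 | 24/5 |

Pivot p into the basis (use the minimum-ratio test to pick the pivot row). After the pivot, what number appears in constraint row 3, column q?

-3/2

Ratio test on column p — row 1: (142/5)/(21/5) = 142/21; row 2: (82/5)/(1/5) = 82; row 3: entry -3/5 ≤ 0; row 4: (4/5)/(2/5) = 2. Minimum is 2 at row 4 (t leaves); pivot element 2/5.
Divide row 4 by 2/5; eliminate column p from the other rows.
Row 3 update in column q: -3 − (-3/5)·(5/2) = -3/2.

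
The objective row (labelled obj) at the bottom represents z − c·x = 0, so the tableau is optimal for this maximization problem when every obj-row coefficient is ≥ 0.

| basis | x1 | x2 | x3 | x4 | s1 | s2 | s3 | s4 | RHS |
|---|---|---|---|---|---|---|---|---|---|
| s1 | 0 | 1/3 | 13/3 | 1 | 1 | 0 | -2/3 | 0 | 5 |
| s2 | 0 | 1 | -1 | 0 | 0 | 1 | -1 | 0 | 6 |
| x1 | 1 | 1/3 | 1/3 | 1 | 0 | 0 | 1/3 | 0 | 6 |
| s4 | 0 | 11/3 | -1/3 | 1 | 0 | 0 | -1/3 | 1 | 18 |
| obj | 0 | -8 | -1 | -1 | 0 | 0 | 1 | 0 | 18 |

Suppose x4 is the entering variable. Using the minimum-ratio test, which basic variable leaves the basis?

Column x4 entries and ratios — s1: 5/1 = 5; s2: 0 ≤ 0, skip; x1: 6/1 = 6; s4: 18/1 = 18.
Smallest ratio is 5 in the row of s1, so s1 leaves.

s1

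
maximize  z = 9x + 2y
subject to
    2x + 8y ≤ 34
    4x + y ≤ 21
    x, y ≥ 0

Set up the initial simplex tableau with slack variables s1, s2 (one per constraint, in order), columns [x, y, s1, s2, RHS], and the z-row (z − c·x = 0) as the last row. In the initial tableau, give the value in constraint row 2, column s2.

1

Slack s2 belongs to constraint 2; its column is the unit vector e_2, so the entry in row 2 is 1.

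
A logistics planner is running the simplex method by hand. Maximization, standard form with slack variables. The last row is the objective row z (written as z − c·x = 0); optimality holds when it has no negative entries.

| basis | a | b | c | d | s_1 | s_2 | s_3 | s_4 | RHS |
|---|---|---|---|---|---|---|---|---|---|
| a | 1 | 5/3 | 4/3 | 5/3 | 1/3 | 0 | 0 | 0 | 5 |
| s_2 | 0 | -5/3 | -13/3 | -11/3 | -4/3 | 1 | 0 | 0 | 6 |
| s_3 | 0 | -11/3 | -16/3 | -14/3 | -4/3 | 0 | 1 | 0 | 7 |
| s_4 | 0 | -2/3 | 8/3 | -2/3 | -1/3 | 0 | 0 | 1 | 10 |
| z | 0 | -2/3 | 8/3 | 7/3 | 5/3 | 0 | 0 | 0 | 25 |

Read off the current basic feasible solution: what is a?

5

a is basic (row 1); its value is the RHS of that row, 5.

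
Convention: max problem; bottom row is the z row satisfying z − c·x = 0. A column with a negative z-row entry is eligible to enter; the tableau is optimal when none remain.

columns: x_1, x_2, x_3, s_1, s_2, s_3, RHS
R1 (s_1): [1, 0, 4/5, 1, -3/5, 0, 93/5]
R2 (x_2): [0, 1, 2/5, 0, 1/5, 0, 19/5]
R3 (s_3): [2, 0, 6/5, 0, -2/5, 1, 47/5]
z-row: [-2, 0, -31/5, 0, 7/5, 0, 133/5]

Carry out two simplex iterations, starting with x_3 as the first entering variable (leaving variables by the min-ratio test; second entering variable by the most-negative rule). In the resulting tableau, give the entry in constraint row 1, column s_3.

-1

Ratio test on column x_3 — row 1: (93/5)/(4/5) = 93/4; row 2: (19/5)/(2/5) = 19/2; row 3: (47/5)/(6/5) = 47/6. Minimum is 47/6 at row 3 (s_3 leaves); pivot element 6/5.
Divide row 3 by 6/5; eliminate column x_3 from the other rows.
Second iteration: most negative z-row entry is -2/3 in column s_2, so s_2 enters.
Ratio test on column s_2 — row 1: entry -1/3 ≤ 0; row 2: (2/3)/(1/3) = 2; row 3: entry -1/3 ≤ 0. Minimum is 2 at row 2 (x_2 leaves); pivot element 1/3.
Divide row 2 by 1/3; eliminate column s_2 from the other rows.
After both pivots, the entry at constraint row 1, column s_3 is -1.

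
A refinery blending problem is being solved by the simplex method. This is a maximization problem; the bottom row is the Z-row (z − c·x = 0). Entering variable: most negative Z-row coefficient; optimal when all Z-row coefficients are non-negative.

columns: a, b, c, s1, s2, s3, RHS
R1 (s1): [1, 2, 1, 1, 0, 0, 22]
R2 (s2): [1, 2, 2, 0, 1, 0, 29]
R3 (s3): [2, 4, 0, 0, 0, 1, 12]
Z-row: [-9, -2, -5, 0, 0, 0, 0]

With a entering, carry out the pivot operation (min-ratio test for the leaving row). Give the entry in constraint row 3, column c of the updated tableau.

0

Ratio test on column a — row 1: 22/1 = 22; row 2: 29/1 = 29; row 3: 12/2 = 6. Minimum is 6 at row 3 (s3 leaves); pivot element 2.
Divide row 3 by 2; eliminate column a from the other rows.
In the new row 3, the c entry is the old entry divided by the pivot: 0/2 = 0.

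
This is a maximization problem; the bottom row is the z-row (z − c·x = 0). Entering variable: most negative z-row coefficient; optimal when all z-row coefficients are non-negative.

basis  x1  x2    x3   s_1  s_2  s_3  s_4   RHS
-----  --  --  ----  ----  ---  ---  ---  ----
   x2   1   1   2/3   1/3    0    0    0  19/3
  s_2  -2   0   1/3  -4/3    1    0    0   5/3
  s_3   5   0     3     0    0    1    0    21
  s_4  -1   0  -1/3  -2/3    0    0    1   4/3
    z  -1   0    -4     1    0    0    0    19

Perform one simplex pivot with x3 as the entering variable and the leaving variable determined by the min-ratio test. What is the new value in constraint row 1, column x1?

Ratio test on column x3 — row 1: (19/3)/(2/3) = 19/2; row 2: (5/3)/(1/3) = 5; row 3: 21/3 = 7; row 4: entry -1/3 ≤ 0. Minimum is 5 at row 2 (s_2 leaves); pivot element 1/3.
Divide row 2 by 1/3; eliminate column x3 from the other rows.
Row 1 update in column x1: 1 − (2/3)·(-6) = 5.

5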